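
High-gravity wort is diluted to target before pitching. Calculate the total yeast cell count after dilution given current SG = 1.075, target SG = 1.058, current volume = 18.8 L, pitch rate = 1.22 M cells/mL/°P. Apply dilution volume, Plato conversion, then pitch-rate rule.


V_w = V·((SG_c−1)/(SG_t−1)−1);  °P = 259 − 259/SG_t;  cells = rate·(V+V_w)·°P
V_w = 18.8·((1.075−1)/(1.058−1)−1) = 5.5103
V_final = 18.8 + 5.5103 = 24.3103
°P = 259 − 259/1.058 = 14.1985
cells = 1.22·24.3103·14.1985

421.1076 billion cells


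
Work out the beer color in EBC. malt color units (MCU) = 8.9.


SRM = 1.4922·MCU^0.6859;  EBC = SRM·1.97
SRM = 1.4922·8.9^0.6859 = 6.6836
EBC = 6.6836·1.97

13.1668 EBC


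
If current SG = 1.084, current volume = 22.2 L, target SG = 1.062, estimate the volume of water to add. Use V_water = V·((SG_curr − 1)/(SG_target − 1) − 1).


V_water = 22.2·((1.084 − 1)/(1.062 − 1) − 1)

7.8774 L


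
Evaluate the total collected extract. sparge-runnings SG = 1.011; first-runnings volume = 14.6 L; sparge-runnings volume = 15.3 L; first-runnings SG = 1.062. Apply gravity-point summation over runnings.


total = Σ (SG_i − 1)·1000·V_i
first = (1.062 − 1)·1000·14.6 = 905.2000
sparge = (1.011 − 1)·1000·15.3 = 168.3000
total = 905.2000 + 168.3000

1073.5000 gravity·L


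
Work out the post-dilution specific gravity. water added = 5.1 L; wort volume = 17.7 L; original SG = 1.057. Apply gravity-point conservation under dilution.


SG_new = 1 + (SG_old − 1)·V_old/(V_old + V_water)
pts = (1.057 − 1)·1000·17.7/(17.7 + 5.1) = 44.2500
SG_new = 1 + 44.2500/1000

1.0442


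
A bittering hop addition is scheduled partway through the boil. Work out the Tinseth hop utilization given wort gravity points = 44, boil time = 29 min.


U = 1.65·0.000125^(GP/1000) · (1 − e^(−0.04·t))/4.15
bigness = 1.65·0.000125^(44/1000) = 1.1111
boil_factor = (1 − e^(−0.04·29))/4.15 = 0.1654
U = 1.1111 · 0.1654

0.1838


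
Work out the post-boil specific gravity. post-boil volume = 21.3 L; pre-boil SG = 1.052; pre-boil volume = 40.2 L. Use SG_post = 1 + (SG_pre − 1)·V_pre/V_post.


pts_pre = (1.052 − 1)·1000 = 52.0000
pts_post = 52.0000·40.2/21.3 = 98.1408
SG_post = 1 + 98.1408/1000

1.0981


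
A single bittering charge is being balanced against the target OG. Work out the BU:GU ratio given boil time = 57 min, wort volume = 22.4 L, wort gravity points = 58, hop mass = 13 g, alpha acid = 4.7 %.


U = 1.65·0.000125^(GP/1000)·(1−e^(−0.04t))/4.15;  IBU = (α/100)·m·U·1000/V;  BU:GU = IBU/GP
U = 1.65·0.000125^(58/1000)·(1−e^(−0.04·57))/4.15 = 0.2119
IBU = (4.7/100)·13·0.2119·1000/22.4 = 5.7808
BU:GU = 5.7808/58

0.0997


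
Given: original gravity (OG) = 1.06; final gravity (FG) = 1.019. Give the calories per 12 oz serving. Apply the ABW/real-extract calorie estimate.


ABW = (OG−FG)·131.25·0.79/FG;  °P = 259 − 259/SG (for OG→OE and FG→AE);  RE = 0.1808·OE + 0.8192·AE;  Cal = (6.9·ABW + 4·(RE−0.1))·FG·3.55
ABW = (1.06 − 1.019)·131.25·0.79/1.019 = 4.1719
OE = 259 − 259/1.06 = 14.6604 °P
AE = 259 − 259/1.019 = 4.8292 °P
RE = 0.1808·14.6604 + 0.8192·4.8292 = 6.6067 °P
Cal = (6.9·4.1719 + 4·(6.6067−0.1))·1.019·3.55

198.2837 kcal


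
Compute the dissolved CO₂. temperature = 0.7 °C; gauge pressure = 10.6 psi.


vols = (P + 14.695)·(0.01821 + 0.09011·e^(−0.04·T))
vols = (10.6 + 14.695)·(0.01821 + 0.09011·e^(−0.04·0.7))

2.6770 volumes


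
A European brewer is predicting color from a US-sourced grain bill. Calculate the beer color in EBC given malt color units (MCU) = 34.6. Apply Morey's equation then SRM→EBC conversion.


SRM = 1.4922·MCU^0.6859;  EBC = SRM·1.97
SRM = 1.4922·34.6^0.6859 = 16.9621
EBC = 16.9621·1.97

33.4153 EBC


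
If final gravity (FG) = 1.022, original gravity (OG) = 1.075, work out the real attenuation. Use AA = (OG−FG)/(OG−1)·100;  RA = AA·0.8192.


AA = (1.075 − 1.022)/(1.075 − 1)·100 = 70.6667
RA = 70.6667·0.8192

57.8901 %


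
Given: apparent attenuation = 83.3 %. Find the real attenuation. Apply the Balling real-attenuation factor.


RA = AA · 0.8192
RA = 83.3 · 0.8192

68.2394 %


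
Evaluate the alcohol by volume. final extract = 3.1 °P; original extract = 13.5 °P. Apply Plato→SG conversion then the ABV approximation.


SG = 259/(259 − P);  ABV = (OG − FG)·131.25
OG = 259/(259 − 13.5) = 1.0550
FG = 259/(259 − 3.1) = 1.0121
ABV = (1.0550 − 1.0121)·131.25

5.6274 % ABV


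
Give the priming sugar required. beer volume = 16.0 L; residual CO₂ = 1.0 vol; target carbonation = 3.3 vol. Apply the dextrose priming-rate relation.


sugar = (target − residual)·4.0·V
sugar = (3.3 − 1.0)·4.0·16.0

147.2000 g


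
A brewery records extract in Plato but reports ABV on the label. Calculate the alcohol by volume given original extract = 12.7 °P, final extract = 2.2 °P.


SG = 259/(259 − P);  ABV = (OG − FG)·131.25
OG = 259/(259 − 12.7) = 1.0516
FG = 259/(259 − 2.2) = 1.0086
ABV = (1.0516 − 1.0086)·131.25

5.6432 % ABV


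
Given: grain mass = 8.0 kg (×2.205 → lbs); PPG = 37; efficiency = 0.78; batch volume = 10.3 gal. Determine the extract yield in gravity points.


points = lbs × PPG × eff / vol
lbs = 8.0 × 2.205 = 17.6400
points = 17.6400 × 37 × 0.78 / 10.3

49.4263 points


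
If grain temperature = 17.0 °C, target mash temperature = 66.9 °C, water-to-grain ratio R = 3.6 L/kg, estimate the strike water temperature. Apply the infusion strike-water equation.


T_strike = (0.41/R)·(T_mash − T_grain) + T_mash
T_strike = (0.41/3.6)·(66.9 − 17.0) + 66.9

72.5831 °C


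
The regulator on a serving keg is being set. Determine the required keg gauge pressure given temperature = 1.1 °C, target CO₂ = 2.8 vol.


psi = vols/(0.01821 + 0.09011·e^(−0.04·T)) − 14.695
psi = 2.8/(0.01821 + 0.09011·e^(−0.04·1.1)) − 14.695

12.1144 psi


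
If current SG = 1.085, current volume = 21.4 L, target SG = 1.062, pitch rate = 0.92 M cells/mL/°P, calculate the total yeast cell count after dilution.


V_w = V·((SG_c−1)/(SG_t−1)−1);  °P = 259 − 259/SG_t;  cells = rate·(V+V_w)·°P
V_w = 21.4·((1.085−1)/(1.062−1)−1) = 7.9387
V_final = 21.4 + 7.9387 = 29.3387
°P = 259 − 259/1.062 = 15.1205
cells = 0.92·29.3387·15.1205

408.1274 billion cells


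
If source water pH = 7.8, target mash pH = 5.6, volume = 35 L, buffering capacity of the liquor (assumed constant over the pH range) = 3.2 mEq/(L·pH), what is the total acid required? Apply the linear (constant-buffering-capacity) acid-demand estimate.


acid = buffering capacity · (pH_source − pH_target) · V
acid = 3.2 · (7.8 − 5.6) · 35

246.4000 mEq


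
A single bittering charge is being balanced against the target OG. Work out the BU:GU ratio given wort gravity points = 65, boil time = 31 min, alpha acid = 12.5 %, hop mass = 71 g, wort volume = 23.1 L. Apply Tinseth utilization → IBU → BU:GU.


U = 1.65·0.000125^(GP/1000)·(1−e^(−0.04t))/4.15;  IBU = (α/100)·m·U·1000/V;  BU:GU = IBU/GP
U = 1.65·0.000125^(65/1000)·(1−e^(−0.04·31))/4.15 = 0.1575
IBU = (12.5/100)·71·0.1575·1000/23.1 = 60.5238
BU:GU = 60.5238/65

0.9311


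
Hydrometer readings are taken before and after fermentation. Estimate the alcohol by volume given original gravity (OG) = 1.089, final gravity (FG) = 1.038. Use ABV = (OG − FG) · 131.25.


ABV = (1.089 − 1.038) · 131.25

6.6937 % ABV


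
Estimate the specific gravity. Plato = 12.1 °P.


SG = 259/(259 − P)
SG = 259/(259 − 12.1)

1.0490


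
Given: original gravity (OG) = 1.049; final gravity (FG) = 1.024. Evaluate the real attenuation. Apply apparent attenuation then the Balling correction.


AA = (OG−FG)/(OG−1)·100;  RA = AA·0.8192
AA = (1.049 − 1.024)/(1.049 − 1)·100 = 51.0204
RA = 51.0204·0.8192

41.7959 %


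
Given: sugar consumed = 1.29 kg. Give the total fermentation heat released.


Q = m_sugar · 590 kJ/kg
Q = 1.29 · 590

761.1000 kJ


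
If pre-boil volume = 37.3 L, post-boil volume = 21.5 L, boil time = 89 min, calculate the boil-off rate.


rate = (V_pre − V_post) / (t_min/60)
rate = (37.3 − 21.5) / (89/60)

10.6517 L/hr


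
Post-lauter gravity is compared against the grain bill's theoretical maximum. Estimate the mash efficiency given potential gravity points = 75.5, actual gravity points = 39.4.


efficiency = actual / potential × 100
efficiency = 39.4 / 75.5 × 100

52.1854 %


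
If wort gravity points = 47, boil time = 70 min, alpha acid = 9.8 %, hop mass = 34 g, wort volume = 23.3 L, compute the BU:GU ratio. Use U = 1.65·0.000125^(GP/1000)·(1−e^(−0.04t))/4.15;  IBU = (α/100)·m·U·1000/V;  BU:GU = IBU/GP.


U = 1.65·0.000125^(47/1000)·(1−e^(−0.04·70))/4.15 = 0.2448
IBU = (9.8/100)·34·0.2448·1000/23.3 = 35.0020
BU:GU = 35.0020/47

0.7447


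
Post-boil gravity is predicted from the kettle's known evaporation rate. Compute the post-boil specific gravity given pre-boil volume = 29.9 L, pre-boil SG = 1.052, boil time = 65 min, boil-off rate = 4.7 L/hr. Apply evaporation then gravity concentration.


V_post = V_pre − rate·(t/60);  SG_post = 1 + (SG_pre−1)·V_pre/V_post
V_post = 29.9 − 4.7·(65/60) = 24.8083
SG_post = 1 + (1.052 − 1)·29.9/24.8083

1.0627


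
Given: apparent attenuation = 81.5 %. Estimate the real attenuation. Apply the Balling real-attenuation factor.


RA = AA · 0.8192
RA = 81.5 · 0.8192

66.7648 %


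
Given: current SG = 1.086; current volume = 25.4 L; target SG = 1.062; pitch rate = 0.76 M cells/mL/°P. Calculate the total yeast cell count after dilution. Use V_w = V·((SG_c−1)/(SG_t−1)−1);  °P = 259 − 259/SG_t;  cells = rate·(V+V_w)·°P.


V_w = 25.4·((1.086−1)/(1.062−1)−1) = 9.8323
V_final = 25.4 + 9.8323 = 35.2323
°P = 259 − 259/1.062 = 15.1205
cells = 0.76·35.2323·15.1205

404.8750 billion cells


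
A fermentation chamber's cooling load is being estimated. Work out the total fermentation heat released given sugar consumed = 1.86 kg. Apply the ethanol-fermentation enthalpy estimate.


Q = m_sugar · 590 kJ/kg
Q = 1.86 · 590

1097.4000 kJ


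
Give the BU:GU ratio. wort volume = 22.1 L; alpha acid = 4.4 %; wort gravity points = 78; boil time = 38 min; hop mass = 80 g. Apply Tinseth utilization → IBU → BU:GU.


U = 1.65·0.000125^(GP/1000)·(1−e^(−0.04t))/4.15;  IBU = (α/100)·m·U·1000/V;  BU:GU = IBU/GP
U = 1.65·0.000125^(78/1000)·(1−e^(−0.04·38))/4.15 = 0.1541
IBU = (4.4/100)·80·0.1541·1000/22.1 = 24.5446
BU:GU = 24.5446/78

0.3147


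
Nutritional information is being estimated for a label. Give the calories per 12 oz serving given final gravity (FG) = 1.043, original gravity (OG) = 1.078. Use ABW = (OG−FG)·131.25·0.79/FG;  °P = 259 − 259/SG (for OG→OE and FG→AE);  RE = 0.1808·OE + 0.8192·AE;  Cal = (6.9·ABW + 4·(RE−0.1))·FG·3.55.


ABW = (1.078 − 1.043)·131.25·0.79/1.043 = 3.4794
OE = 259 − 259/1.078 = 18.7403 °P
AE = 259 − 259/1.043 = 10.6779 °P
RE = 0.1808·18.7403 + 0.8192·10.6779 = 12.1355 °P
Cal = (6.9·3.4794 + 4·(12.1355−0.1))·1.043·3.55

267.1474 kcal


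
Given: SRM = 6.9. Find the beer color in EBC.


EBC = SRM · 1.97
EBC = 6.9 · 1.97

13.5930 EBC


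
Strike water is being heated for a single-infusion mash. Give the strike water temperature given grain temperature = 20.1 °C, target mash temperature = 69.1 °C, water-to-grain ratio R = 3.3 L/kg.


T_strike = (0.41/R)·(T_mash − T_grain) + T_mash
T_strike = (0.41/3.3)·(69.1 − 20.1) + 69.1

75.1879 °C


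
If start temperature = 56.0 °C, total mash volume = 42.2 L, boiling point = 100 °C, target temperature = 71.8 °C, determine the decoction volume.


V_dec = V_total·(T_target − T_start)/(T_boil − T_start)
V_dec = 42.2·(71.8 − 56.0)/(100 − 56.0)

15.1536 L


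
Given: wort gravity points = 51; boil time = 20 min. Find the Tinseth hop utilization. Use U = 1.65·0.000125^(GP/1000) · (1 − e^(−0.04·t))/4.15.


bigness = 1.65·0.000125^(51/1000) = 1.0433
boil_factor = (1 − e^(−0.04·20))/4.15 = 0.1327
U = 1.0433 · 0.1327

0.1384


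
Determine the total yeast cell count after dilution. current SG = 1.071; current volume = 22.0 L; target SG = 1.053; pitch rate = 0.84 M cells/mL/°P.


V_w = V·((SG_c−1)/(SG_t−1)−1);  °P = 259 − 259/SG_t;  cells = rate·(V+V_w)·°P
V_w = 22.0·((1.071−1)/(1.053−1)−1) = 7.4717
V_final = 22.0 + 7.4717 = 29.4717
°P = 259 − 259/1.053 = 13.0361
cells = 0.84·29.4717·13.0361

322.7243 billion cells


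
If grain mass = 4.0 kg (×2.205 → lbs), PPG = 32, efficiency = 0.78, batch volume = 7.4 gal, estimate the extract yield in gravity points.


points = lbs × PPG × eff / vol
lbs = 4.0 × 2.205 = 8.8200
points = 8.8200 × 32 × 0.78 / 7.4

29.7496 points


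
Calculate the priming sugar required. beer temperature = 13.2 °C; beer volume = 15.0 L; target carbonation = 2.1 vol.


residual = 14.695·(0.01821 + 0.09011·e^(−0.04·T));  sugar = (target − residual)·4.0·V
residual = 14.695·(0.01821 + 0.09011·e^(−0.04·13.2)) = 1.0486
sugar = (2.1 − 1.0486)·4.0·15.0

63.0860 g


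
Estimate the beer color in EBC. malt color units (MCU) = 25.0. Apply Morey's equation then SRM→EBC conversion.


SRM = 1.4922·MCU^0.6859;  EBC = SRM·1.97
SRM = 1.4922·25.0^0.6859 = 13.5729
EBC = 13.5729·1.97

26.7387 EBC


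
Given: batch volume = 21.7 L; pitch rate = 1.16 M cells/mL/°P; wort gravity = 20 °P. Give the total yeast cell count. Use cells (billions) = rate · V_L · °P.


cells = 1.16 · 21.7 · 20

503.4400 billion cells


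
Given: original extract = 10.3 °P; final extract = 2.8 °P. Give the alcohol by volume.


SG = 259/(259 − P);  ABV = (OG − FG)·131.25
OG = 259/(259 − 10.3) = 1.0414
FG = 259/(259 − 2.8) = 1.0109
ABV = (1.0414 − 1.0109)·131.25

4.0013 % ABV


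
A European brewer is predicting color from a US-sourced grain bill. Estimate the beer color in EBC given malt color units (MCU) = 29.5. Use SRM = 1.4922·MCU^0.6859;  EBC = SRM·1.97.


SRM = 1.4922·29.5^0.6859 = 15.2047
EBC = 15.2047·1.97

29.9533 EBC


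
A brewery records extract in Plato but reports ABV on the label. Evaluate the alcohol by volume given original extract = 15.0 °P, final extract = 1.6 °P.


SG = 259/(259 − P);  ABV = (OG − FG)·131.25
OG = 259/(259 − 15.0) = 1.0615
FG = 259/(259 − 1.6) = 1.0062
ABV = (1.0615 − 1.0062)·131.25

7.2528 % ABV


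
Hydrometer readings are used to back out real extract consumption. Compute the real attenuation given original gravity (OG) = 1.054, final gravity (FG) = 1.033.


AA = (OG−FG)/(OG−1)·100;  RA = AA·0.8192
AA = (1.054 − 1.033)/(1.054 − 1)·100 = 38.8889
RA = 38.8889·0.8192

31.8578 %


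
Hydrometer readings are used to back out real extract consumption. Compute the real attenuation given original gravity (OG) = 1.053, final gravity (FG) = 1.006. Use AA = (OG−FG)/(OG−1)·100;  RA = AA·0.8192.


AA = (1.053 − 1.006)/(1.053 − 1)·100 = 88.6792
RA = 88.6792·0.8192

72.6460 %


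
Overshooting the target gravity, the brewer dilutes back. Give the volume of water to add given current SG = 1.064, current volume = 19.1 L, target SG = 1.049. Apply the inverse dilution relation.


V_water = V·((SG_curr − 1)/(SG_target − 1) − 1)
V_water = 19.1·((1.064 − 1)/(1.049 − 1) − 1)

5.8469 L


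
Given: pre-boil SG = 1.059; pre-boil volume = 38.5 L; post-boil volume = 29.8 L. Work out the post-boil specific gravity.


SG_post = 1 + (SG_pre − 1)·V_pre/V_post
pts_pre = (1.059 − 1)·1000 = 59.0000
pts_post = 59.0000·38.5/29.8 = 76.2248
SG_post = 1 + 76.2248/1000

1.0762


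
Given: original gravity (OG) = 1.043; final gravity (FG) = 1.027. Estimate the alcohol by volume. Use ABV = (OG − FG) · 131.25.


ABV = (1.043 − 1.027) · 131.25

2.1000 % ABV


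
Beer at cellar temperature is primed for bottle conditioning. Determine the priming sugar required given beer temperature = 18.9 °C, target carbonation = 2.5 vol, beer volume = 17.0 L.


residual = 14.695·(0.01821 + 0.09011·e^(−0.04·T));  sugar = (target − residual)·4.0·V
residual = 14.695·(0.01821 + 0.09011·e^(−0.04·18.9)) = 0.8893
sugar = (2.5 − 0.8893)·4.0·17.0

109.5245 g


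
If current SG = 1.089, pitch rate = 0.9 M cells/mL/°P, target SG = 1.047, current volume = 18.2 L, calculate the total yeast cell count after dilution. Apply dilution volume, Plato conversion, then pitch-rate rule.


V_w = V·((SG_c−1)/(SG_t−1)−1);  °P = 259 − 259/SG_t;  cells = rate·(V+V_w)·°P
V_w = 18.2·((1.089−1)/(1.047−1)−1) = 16.2638
V_final = 18.2 + 16.2638 = 34.4638
°P = 259 − 259/1.047 = 11.6266
cells = 0.9·34.4638·11.6266

360.6260 billion cells


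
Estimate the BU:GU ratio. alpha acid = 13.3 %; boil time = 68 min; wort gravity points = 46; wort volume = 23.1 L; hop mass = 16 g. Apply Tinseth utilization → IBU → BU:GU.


U = 1.65·0.000125^(GP/1000)·(1−e^(−0.04t))/4.15;  IBU = (α/100)·m·U·1000/V;  BU:GU = IBU/GP
U = 1.65·0.000125^(46/1000)·(1−e^(−0.04·68))/4.15 = 0.2456
IBU = (13.3/100)·16·0.2456·1000/23.1 = 22.6286
BU:GU = 22.6286/46

0.4919


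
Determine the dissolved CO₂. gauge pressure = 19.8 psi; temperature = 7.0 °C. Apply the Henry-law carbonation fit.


vols = (P + 14.695)·(0.01821 + 0.09011·e^(−0.04·T))
vols = (19.8 + 14.695)·(0.01821 + 0.09011·e^(−0.04·7.0))

2.9774 volumes


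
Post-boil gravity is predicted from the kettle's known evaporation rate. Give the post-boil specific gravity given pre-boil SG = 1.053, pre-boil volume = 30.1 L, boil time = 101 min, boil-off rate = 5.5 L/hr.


V_post = V_pre − rate·(t/60);  SG_post = 1 + (SG_pre−1)·V_pre/V_post
V_post = 30.1 − 5.5·(101/60) = 20.8417
SG_post = 1 + (1.053 − 1)·30.1/20.8417

1.0765


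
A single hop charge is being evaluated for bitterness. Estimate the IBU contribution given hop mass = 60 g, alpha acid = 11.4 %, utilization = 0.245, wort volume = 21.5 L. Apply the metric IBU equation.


IBU = (α/100)·mass·U·1000 / V
IBU = (11.4/100)·60·0.245·1000 / 21.5

77.9442 IBU


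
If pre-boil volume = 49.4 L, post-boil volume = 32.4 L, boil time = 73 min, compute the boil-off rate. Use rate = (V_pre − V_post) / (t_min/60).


rate = (49.4 − 32.4) / (73/60)

13.9726 L/hr


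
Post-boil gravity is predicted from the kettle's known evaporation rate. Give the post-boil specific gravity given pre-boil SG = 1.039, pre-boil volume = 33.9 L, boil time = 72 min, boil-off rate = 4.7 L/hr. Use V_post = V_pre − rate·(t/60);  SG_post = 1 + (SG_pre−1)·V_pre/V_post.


V_post = 33.9 − 4.7·(72/60) = 28.2600
SG_post = 1 + (1.039 − 1)·33.9/28.2600

1.0468


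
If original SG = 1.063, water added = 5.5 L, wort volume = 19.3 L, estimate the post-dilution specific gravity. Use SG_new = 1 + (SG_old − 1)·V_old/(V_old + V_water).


pts = (1.063 − 1)·1000·19.3/(19.3 + 5.5) = 49.0282
SG_new = 1 + 49.0282/1000

1.0490


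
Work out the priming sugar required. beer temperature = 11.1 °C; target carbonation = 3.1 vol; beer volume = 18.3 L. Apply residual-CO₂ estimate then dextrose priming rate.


residual = 14.695·(0.01821 + 0.09011·e^(−0.04·T));  sugar = (target − residual)·4.0·V
residual = 14.695·(0.01821 + 0.09011·e^(−0.04·11.1)) = 1.1170
sugar = (3.1 − 1.1170)·4.0·18.3

145.1554 g


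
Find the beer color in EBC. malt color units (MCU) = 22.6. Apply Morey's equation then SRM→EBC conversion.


SRM = 1.4922·MCU^0.6859;  EBC = SRM·1.97
SRM = 1.4922·22.6^0.6859 = 12.6651
EBC = 12.6651·1.97

24.9503 EBC


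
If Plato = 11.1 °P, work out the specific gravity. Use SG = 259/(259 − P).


SG = 259/(259 − 11.1)

1.0448


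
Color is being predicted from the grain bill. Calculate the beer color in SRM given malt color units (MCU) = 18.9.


SRM = 1.4922 · MCU^0.6859
SRM = 1.4922 · 18.9^0.6859

11.2035 SRM


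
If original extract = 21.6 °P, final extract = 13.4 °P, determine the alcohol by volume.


SG = 259/(259 − P);  ABV = (OG − FG)·131.25
OG = 259/(259 − 21.6) = 1.0910
FG = 259/(259 − 13.4) = 1.0546
ABV = (1.0910 − 1.0546)·131.25

4.7808 % ABV


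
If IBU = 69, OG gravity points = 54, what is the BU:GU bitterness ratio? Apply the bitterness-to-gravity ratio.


BU:GU = IBU / OG_points
BU:GU = 69 / 54

1.2778


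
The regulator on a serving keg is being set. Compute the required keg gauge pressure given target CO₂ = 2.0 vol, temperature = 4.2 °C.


psi = vols/(0.01821 + 0.09011·e^(−0.04·T)) − 14.695
psi = 2.0/(0.01821 + 0.09011·e^(−0.04·4.2)) − 14.695

6.4948 psi


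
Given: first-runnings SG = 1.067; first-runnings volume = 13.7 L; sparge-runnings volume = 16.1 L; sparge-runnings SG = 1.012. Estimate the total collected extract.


total = Σ (SG_i − 1)·1000·V_i
first = (1.067 − 1)·1000·13.7 = 917.9000
sparge = (1.012 − 1)·1000·16.1 = 193.2000
total = 917.9000 + 193.2000

1111.1000 gravity·L


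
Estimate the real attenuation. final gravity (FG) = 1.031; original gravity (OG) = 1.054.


AA = (OG−FG)/(OG−1)·100;  RA = AA·0.8192
AA = (1.054 − 1.031)/(1.054 − 1)·100 = 42.5926
RA = 42.5926·0.8192

34.8919 %


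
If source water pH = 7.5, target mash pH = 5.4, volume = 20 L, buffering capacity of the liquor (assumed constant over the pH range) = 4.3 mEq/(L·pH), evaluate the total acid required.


acid = buffering capacity · (pH_source − pH_target) · V
acid = 4.3 · (7.5 − 5.4) · 20

180.6000 mEq


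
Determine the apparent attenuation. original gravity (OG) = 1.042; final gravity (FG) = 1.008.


AA = (OG − FG)/(OG − 1) · 100
AA = (1.042 − 1.008)/(1.042 − 1) · 100

80.9524 %


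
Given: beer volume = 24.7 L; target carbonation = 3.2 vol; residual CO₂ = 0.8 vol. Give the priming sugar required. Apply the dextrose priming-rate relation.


sugar = (target − residual)·4.0·V
sugar = (3.2 − 0.8)·4.0·24.7

237.1200 g


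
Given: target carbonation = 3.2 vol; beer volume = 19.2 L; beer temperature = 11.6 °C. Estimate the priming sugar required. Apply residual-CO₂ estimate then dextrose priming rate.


residual = 14.695·(0.01821 + 0.09011·e^(−0.04·T));  sugar = (target − residual)·4.0·V
residual = 14.695·(0.01821 + 0.09011·e^(−0.04·11.6)) = 1.1002
sugar = (3.2 − 1.1002)·4.0·19.2

161.2659 g


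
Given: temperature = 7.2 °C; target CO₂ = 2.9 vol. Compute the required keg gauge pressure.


psi = vols/(0.01821 + 0.09011·e^(−0.04·T)) − 14.695
psi = 2.9/(0.01821 + 0.09011·e^(−0.04·7.2)) − 14.695

19.1160 psi


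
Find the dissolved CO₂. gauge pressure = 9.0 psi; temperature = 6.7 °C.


vols = (P + 14.695)·(0.01821 + 0.09011·e^(−0.04·T))
vols = (9.0 + 14.695)·(0.01821 + 0.09011·e^(−0.04·6.7))

2.0647 volumes


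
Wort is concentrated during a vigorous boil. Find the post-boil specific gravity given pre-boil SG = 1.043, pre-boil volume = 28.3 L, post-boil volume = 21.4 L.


SG_post = 1 + (SG_pre − 1)·V_pre/V_post
pts_pre = (1.043 − 1)·1000 = 43.0000
pts_post = 43.0000·28.3/21.4 = 56.8645
SG_post = 1 + 56.8645/1000

1.0569


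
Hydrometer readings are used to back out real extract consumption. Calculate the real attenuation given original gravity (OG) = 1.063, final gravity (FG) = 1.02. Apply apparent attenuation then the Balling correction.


AA = (OG−FG)/(OG−1)·100;  RA = AA·0.8192
AA = (1.063 − 1.02)/(1.063 − 1)·100 = 68.2540
RA = 68.2540·0.8192

55.9137 %


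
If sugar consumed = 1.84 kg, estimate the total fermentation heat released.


Q = m_sugar · 590 kJ/kg
Q = 1.84 · 590

1085.6000 kJ


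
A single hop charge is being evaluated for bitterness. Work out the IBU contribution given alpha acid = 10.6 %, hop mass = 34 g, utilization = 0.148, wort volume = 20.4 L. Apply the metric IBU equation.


IBU = (α/100)·mass·U·1000 / V
IBU = (10.6/100)·34·0.148·1000 / 20.4

26.1467 IBU


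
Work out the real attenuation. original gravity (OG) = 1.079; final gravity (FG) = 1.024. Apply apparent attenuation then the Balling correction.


AA = (OG−FG)/(OG−1)·100;  RA = AA·0.8192
AA = (1.079 − 1.024)/(1.079 − 1)·100 = 69.6203
RA = 69.6203·0.8192

57.0329 %


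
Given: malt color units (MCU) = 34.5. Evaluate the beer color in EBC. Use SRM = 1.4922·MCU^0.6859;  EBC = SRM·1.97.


SRM = 1.4922·34.5^0.6859 = 16.9284
EBC = 16.9284·1.97

33.3490 EBC


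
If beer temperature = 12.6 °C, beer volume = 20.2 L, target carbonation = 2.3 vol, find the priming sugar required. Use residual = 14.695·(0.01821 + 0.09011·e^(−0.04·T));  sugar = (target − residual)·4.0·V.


residual = 14.695·(0.01821 + 0.09011·e^(−0.04·12.6)) = 1.0675
sugar = (2.3 − 1.0675)·4.0·20.2

99.5830 g


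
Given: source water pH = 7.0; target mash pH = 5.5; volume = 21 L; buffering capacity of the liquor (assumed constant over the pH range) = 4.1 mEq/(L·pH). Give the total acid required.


acid = buffering capacity · (pH_source − pH_target) · V
acid = 4.1 · (7.0 − 5.5) · 21

129.1500 mEq


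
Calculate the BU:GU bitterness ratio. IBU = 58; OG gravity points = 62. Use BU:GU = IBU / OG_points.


BU:GU = 58 / 62

0.9355


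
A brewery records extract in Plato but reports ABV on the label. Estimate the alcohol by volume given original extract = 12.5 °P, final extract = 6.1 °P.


SG = 259/(259 − P);  ABV = (OG − FG)·131.25
OG = 259/(259 − 12.5) = 1.0507
FG = 259/(259 − 6.1) = 1.0241
ABV = (1.0507 − 1.0241)·131.25

3.4899 % ABV


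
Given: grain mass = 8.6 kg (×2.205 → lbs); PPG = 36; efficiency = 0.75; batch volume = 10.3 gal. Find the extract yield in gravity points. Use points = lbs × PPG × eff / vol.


lbs = 8.6 × 2.205 = 18.9630
points = 18.9630 × 36 × 0.75 / 10.3

49.7088 points


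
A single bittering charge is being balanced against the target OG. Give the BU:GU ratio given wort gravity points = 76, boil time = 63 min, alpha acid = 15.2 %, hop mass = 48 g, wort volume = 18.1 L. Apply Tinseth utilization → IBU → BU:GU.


U = 1.65·0.000125^(GP/1000)·(1−e^(−0.04t))/4.15;  IBU = (α/100)·m·U·1000/V;  BU:GU = IBU/GP
U = 1.65·0.000125^(76/1000)·(1−e^(−0.04·63))/4.15 = 0.1847
IBU = (15.2/100)·48·0.1847·1000/18.1 = 74.4352
BU:GU = 74.4352/76

0.9794


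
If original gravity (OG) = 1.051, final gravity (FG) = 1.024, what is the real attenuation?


AA = (OG−FG)/(OG−1)·100;  RA = AA·0.8192
AA = (1.051 − 1.024)/(1.051 − 1)·100 = 52.9412
RA = 52.9412·0.8192

43.3694 %


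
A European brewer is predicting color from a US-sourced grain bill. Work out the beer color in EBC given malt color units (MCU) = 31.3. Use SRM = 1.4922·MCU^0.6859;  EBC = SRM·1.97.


SRM = 1.4922·31.3^0.6859 = 15.8351
EBC = 15.8351·1.97

31.1952 EBC


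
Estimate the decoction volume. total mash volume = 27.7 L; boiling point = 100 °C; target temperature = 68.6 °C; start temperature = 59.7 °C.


V_dec = V_total·(T_target − T_start)/(T_boil − T_start)
V_dec = 27.7·(68.6 − 59.7)/(100 − 59.7)

6.1174 L


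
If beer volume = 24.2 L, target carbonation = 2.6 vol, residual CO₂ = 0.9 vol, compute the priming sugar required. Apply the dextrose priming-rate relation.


sugar = (target − residual)·4.0·V
sugar = (2.6 − 0.9)·4.0·24.2

164.5600 g


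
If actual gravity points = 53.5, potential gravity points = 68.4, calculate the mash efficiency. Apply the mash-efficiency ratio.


efficiency = actual / potential × 100
efficiency = 53.5 / 68.4 × 100

78.2164 %


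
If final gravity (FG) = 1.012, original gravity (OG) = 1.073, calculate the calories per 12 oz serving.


ABW = (OG−FG)·131.25·0.79/FG;  °P = 259 − 259/SG (for OG→OE and FG→AE);  RE = 0.1808·OE + 0.8192·AE;  Cal = (6.9·ABW + 4·(RE−0.1))·FG·3.55
ABW = (1.073 − 1.012)·131.25·0.79/1.012 = 6.2499
OE = 259 − 259/1.073 = 17.6207 °P
AE = 259 − 259/1.012 = 3.0711 °P
RE = 0.1808·17.6207 + 0.8192·3.0711 = 5.7017 °P
Cal = (6.9·6.2499 + 4·(5.7017−0.1))·1.012·3.55

235.4281 kcal


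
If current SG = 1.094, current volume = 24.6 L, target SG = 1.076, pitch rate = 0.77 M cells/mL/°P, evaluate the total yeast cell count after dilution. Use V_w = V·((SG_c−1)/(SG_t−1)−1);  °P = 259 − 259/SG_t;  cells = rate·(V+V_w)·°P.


V_w = 24.6·((1.094−1)/(1.076−1)−1) = 5.8263
V_final = 24.6 + 5.8263 = 30.4263
°P = 259 − 259/1.076 = 18.2937
cells = 0.77·30.4263·18.2937

428.5892 billion cells


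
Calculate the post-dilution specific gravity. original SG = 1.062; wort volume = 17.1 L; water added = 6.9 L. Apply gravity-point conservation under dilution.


SG_new = 1 + (SG_old − 1)·V_old/(V_old + V_water)
pts = (1.062 − 1)·1000·17.1/(17.1 + 6.9) = 44.1750
SG_new = 1 + 44.1750/1000

1.0442


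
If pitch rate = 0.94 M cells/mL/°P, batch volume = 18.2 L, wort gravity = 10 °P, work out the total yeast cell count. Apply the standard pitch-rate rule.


cells (billions) = rate · V_L · °P
cells = 0.94 · 18.2 · 10

171.0800 billion cells


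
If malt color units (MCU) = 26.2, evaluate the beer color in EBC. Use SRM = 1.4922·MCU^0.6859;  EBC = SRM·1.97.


SRM = 1.4922·26.2^0.6859 = 14.0165
EBC = 14.0165·1.97

27.6125 EBC


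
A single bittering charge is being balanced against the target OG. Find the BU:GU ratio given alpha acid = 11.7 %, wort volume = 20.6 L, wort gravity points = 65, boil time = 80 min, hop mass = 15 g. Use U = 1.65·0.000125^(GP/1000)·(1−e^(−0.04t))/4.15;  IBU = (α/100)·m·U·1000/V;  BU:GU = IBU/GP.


U = 1.65·0.000125^(65/1000)·(1−e^(−0.04·80))/4.15 = 0.2126
IBU = (11.7/100)·15·0.2126·1000/20.6 = 18.1164
BU:GU = 18.1164/65

0.2787


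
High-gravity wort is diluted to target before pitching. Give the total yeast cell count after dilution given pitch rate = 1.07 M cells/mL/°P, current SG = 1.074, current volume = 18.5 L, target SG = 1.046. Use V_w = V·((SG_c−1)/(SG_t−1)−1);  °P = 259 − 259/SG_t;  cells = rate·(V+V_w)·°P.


V_w = 18.5·((1.074−1)/(1.046−1)−1) = 11.2609
V_final = 18.5 + 11.2609 = 29.7609
°P = 259 − 259/1.046 = 11.3901
cells = 1.07·29.7609·11.3901

362.7065 billion cells


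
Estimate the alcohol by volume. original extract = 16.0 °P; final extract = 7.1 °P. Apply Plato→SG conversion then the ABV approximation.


SG = 259/(259 − P);  ABV = (OG − FG)·131.25
OG = 259/(259 − 16.0) = 1.0658
FG = 259/(259 − 7.1) = 1.0282
ABV = (1.0658 − 1.0282)·131.25

4.9426 % ABV


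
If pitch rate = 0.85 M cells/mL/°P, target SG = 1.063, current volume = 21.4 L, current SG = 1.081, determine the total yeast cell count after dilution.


V_w = V·((SG_c−1)/(SG_t−1)−1);  °P = 259 − 259/SG_t;  cells = rate·(V+V_w)·°P
V_w = 21.4·((1.081−1)/(1.063−1)−1) = 6.1143
V_final = 21.4 + 6.1143 = 27.5143
°P = 259 − 259/1.063 = 15.3500
cells = 0.85·27.5143·15.3500

358.9915 billion cells


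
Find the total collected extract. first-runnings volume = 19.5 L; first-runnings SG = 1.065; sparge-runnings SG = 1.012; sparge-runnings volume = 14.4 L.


total = Σ (SG_i − 1)·1000·V_i
first = (1.065 − 1)·1000·19.5 = 1267.5000
sparge = (1.012 − 1)·1000·14.4 = 172.8000
total = 1267.5000 + 172.8000

1440.3000 gravity·L


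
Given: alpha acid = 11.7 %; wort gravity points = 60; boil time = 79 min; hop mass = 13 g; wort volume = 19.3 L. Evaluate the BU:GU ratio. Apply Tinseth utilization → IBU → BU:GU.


U = 1.65·0.000125^(GP/1000)·(1−e^(−0.04t))/4.15;  IBU = (α/100)·m·U·1000/V;  BU:GU = IBU/GP
U = 1.65·0.000125^(60/1000)·(1−e^(−0.04·79))/4.15 = 0.2220
IBU = (11.7/100)·13·0.2220·1000/19.3 = 17.4983
BU:GU = 17.4983/60

0.2916


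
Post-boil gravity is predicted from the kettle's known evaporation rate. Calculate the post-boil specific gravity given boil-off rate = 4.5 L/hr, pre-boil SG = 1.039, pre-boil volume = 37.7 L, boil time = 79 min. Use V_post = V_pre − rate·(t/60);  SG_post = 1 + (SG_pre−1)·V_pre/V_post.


V_post = 37.7 − 4.5·(79/60) = 31.7750
SG_post = 1 + (1.039 − 1)·37.7/31.7750

1.0463


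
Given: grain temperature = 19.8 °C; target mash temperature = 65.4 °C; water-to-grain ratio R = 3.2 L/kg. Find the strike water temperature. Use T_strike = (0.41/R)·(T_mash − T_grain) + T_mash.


T_strike = (0.41/3.2)·(65.4 − 19.8) + 65.4

71.2425 °C


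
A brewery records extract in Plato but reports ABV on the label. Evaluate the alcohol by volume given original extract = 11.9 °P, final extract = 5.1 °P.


SG = 259/(259 − P);  ABV = (OG − FG)·131.25
OG = 259/(259 − 11.9) = 1.0482
FG = 259/(259 − 5.1) = 1.0201
ABV = (1.0482 − 1.0201)·131.25

3.6844 % ABV


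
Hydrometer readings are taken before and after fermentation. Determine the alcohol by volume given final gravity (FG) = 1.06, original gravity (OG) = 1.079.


ABV = (OG − FG) · 131.25
ABV = (1.079 − 1.06) · 131.25

2.4937 % ABV


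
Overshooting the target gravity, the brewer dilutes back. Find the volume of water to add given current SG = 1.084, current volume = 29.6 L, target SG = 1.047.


V_water = V·((SG_curr − 1)/(SG_target − 1) − 1)
V_water = 29.6·((1.084 − 1)/(1.047 − 1) − 1)

23.3021 L


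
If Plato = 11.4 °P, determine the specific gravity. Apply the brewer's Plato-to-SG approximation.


SG = 259/(259 − P)
SG = 259/(259 − 11.4)

1.0460


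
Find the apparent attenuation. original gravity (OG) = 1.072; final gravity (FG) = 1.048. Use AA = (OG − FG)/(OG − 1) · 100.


AA = (1.072 − 1.048)/(1.072 − 1) · 100

33.3333 %


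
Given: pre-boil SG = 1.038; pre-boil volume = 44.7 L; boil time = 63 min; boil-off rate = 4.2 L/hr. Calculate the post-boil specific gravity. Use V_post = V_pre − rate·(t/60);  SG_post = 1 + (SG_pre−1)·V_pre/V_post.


V_post = 44.7 − 4.2·(63/60) = 40.2900
SG_post = 1 + (1.038 − 1)·44.7/40.2900

1.0422


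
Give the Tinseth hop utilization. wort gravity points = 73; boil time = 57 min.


U = 1.65·0.000125^(GP/1000) · (1 − e^(−0.04·t))/4.15
bigness = 1.65·0.000125^(73/1000) = 0.8562
boil_factor = (1 − e^(−0.04·57))/4.15 = 0.2163
U = 0.8562 · 0.2163

0.1852


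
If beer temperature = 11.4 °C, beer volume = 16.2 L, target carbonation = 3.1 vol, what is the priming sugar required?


residual = 14.695·(0.01821 + 0.09011·e^(−0.04·T));  sugar = (target − residual)·4.0·V
residual = 14.695·(0.01821 + 0.09011·e^(−0.04·11.4)) = 1.1069
sugar = (3.1 − 1.1069)·4.0·16.2

129.1548 g


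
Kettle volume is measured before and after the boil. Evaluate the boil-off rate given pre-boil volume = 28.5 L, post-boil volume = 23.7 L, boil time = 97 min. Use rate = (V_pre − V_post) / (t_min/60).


rate = (28.5 − 23.7) / (97/60)

2.9691 L/hr


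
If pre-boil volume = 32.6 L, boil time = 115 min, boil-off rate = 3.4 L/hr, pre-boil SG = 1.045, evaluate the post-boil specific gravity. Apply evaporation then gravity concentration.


V_post = V_pre − rate·(t/60);  SG_post = 1 + (SG_pre−1)·V_pre/V_post
V_post = 32.6 − 3.4·(115/60) = 26.0833
SG_post = 1 + (1.045 − 1)·32.6/26.0833

1.0562


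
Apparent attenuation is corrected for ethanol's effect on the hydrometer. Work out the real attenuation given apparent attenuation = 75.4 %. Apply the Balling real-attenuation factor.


RA = AA · 0.8192
RA = 75.4 · 0.8192

61.7677 %


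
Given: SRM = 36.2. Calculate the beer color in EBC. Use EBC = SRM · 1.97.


EBC = 36.2 · 1.97

71.3140 EBC


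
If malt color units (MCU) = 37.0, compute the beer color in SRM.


SRM = 1.4922 · MCU^0.6859
SRM = 1.4922 · 37.0^0.6859

17.7606 SRM


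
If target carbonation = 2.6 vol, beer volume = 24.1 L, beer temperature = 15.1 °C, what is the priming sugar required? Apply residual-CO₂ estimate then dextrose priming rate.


residual = 14.695·(0.01821 + 0.09011·e^(−0.04·T));  sugar = (target − residual)·4.0·V
residual = 14.695·(0.01821 + 0.09011·e^(−0.04·15.1)) = 0.9914
sugar = (2.6 − 0.9914)·4.0·24.1

155.0678 g


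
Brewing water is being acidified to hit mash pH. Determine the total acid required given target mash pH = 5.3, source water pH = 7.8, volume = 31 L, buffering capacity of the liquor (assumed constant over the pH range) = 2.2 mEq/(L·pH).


acid = buffering capacity · (pH_source − pH_target) · V
acid = 2.2 · (7.8 − 5.3) · 31

170.5000 mEq


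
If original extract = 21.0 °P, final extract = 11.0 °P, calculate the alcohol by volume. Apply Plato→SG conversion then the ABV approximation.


SG = 259/(259 − P);  ABV = (OG − FG)·131.25
OG = 259/(259 − 21.0) = 1.0882
FG = 259/(259 − 11.0) = 1.0444
ABV = (1.0882 − 1.0444)·131.25

5.7593 % ABV


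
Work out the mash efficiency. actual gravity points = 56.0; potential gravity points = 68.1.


efficiency = actual / potential × 100
efficiency = 56.0 / 68.1 × 100

82.2320 %


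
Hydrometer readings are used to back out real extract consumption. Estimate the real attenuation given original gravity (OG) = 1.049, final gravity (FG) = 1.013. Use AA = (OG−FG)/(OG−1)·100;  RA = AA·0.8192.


AA = (1.049 − 1.013)/(1.049 − 1)·100 = 73.4694
RA = 73.4694·0.8192

60.1861 %


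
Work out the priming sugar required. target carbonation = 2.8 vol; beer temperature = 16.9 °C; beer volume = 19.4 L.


residual = 14.695·(0.01821 + 0.09011·e^(−0.04·T));  sugar = (target − residual)·4.0·V
residual = 14.695·(0.01821 + 0.09011·e^(−0.04·16.9)) = 0.9411
sugar = (2.8 − 0.9411)·4.0·19.4

144.2483 g


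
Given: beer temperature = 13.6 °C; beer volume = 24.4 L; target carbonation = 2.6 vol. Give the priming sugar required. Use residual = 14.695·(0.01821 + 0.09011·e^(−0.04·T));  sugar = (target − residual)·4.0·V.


residual = 14.695·(0.01821 + 0.09011·e^(−0.04·13.6)) = 1.0362
sugar = (2.6 − 1.0362)·4.0·24.4

152.6297 g


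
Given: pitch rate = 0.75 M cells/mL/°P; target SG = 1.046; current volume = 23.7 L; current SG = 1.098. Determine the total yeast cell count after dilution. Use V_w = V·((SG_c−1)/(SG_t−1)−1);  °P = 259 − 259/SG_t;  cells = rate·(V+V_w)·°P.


V_w = 23.7·((1.098−1)/(1.046−1)−1) = 26.7913
V_final = 23.7 + 26.7913 = 50.4913
°P = 259 − 259/1.046 = 11.3901
cells = 0.75·50.4913·11.3901

431.3241 billion cells


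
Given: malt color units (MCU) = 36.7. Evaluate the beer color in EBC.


SRM = 1.4922·MCU^0.6859;  EBC = SRM·1.97
SRM = 1.4922·36.7^0.6859 = 17.6617
EBC = 17.6617·1.97

34.7935 EBC


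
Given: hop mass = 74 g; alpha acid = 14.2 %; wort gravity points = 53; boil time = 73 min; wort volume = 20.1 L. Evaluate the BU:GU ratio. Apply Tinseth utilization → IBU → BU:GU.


U = 1.65·0.000125^(GP/1000)·(1−e^(−0.04t))/4.15;  IBU = (α/100)·m·U·1000/V;  BU:GU = IBU/GP
U = 1.65·0.000125^(53/1000)·(1−e^(−0.04·73))/4.15 = 0.2336
IBU = (14.2/100)·74·0.2336·1000/20.1 = 122.1287
BU:GU = 122.1287/53

2.3043


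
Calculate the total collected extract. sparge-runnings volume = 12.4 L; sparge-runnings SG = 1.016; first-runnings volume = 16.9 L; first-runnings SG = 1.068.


total = Σ (SG_i − 1)·1000·V_i
first = (1.068 − 1)·1000·16.9 = 1149.2000
sparge = (1.016 − 1)·1000·12.4 = 198.4000
total = 1149.2000 + 198.4000

1347.6000 gravity·L


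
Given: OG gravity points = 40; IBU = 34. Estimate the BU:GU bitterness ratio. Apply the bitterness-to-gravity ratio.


BU:GU = IBU / OG_points
BU:GU = 34 / 40

0.8500
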